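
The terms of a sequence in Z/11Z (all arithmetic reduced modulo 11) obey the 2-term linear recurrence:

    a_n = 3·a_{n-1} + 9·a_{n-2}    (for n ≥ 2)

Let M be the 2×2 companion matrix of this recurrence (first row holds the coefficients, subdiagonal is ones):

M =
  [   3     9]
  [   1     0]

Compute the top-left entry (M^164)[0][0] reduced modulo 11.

(M^164)[0][0] is the top entry after applying M 164 times to the unit state (1, 0). Equivalently it is h_{165} for the auxiliary sequence (h_n) obeying the same recurrence with h_1 = 1 and h_i = 0 for 0 ≤ i < 1:
h_2 = 3·1 + 9·0 = 3
h_3 = 3·3 + 9·1 = 7
h_4 = 3·7 + 9·3 = 4
h_5 = 3·4 + 9·7 = 9
h_6 = 3·9 + 9·4 = 8
h_7 = 3·8 + 9·9 = 6
h_8 = 3·6 + 9·8 = 2
h_9 = 3·2 + 9·6 = 5
h_10 = 3·5 + 9·2 = 0
h_11 = 3·0 + 9·5 = 1
(h_10, h_11) = (0, 1) = (h_0, h_1), so the sequence has period 10.
165 ≡ 5 (mod 10), hence h_165 = h_5 = 9.

9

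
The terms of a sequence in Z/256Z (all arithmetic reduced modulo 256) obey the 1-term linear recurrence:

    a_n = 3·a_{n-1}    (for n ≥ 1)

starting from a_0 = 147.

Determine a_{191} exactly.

49

a_1 = 3·147 = 185
a_2 = 3·185 = 43
a_3 = 3·43 = 129
a_4 = 3·129 = 131
a_5 = 3·131 = 137
a_6 = 3·137 = 155
a_7 = 3·155 = 209
a_8 = 3·209 = 115
a_9 = 3·115 = 89
a_10 = 3·89 = 11
a_11 = 3·11 = 33
a_12 = 3·33 = 99
a_13 = 3·99 = 41
a_14 = 3·41 = 123
a_15 = 3·123 = 113
a_16 = 3·113 = 83
a_17 = 3·83 = 249
a_18 = 3·249 = 235
a_19 = 3·235 = 193
a_20 = 3·193 = 67
a_21 = 3·67 = 201
a_22 = 3·201 = 91
a_23 = 3·91 = 17
a_24 = 3·17 = 51
a_25 = 3·51 = 153
a_26 = 3·153 = 203
a_27 = 3·203 = 97
a_28 = 3·97 = 35
a_29 = 3·35 = 105
a_30 = 3·105 = 59
a_31 = 3·59 = 177
a_32 = 3·177 = 19
a_33 = 3·19 = 57
a_34 = 3·57 = 171
a_35 = 3·171 = 1
a_36 = 3·1 = 3
a_37 = 3·3 = 9
a_38 = 3·9 = 27
a_39 = 3·27 = 81
a_40 = 3·81 = 243
a_41 = 3·243 = 217
a_42 = 3·217 = 139
a_43 = 3·139 = 161
a_44 = 3·161 = 227
a_45 = 3·227 = 169
a_46 = 3·169 = 251
a_47 = 3·251 = 241
a_48 = 3·241 = 211
a_49 = 3·211 = 121
a_50 = 3·121 = 107
a_51 = 3·107 = 65
a_52 = 3·65 = 195
a_53 = 3·195 = 73
a_54 = 3·73 = 219
a_55 = 3·219 = 145
a_56 = 3·145 = 179
a_57 = 3·179 = 25
a_58 = 3·25 = 75
a_59 = 3·75 = 225
a_60 = 3·225 = 163
a_61 = 3·163 = 233
a_62 = 3·233 = 187
a_63 = 3·187 = 49
a_64 = 3·49 = 147
(a_64) = (147) = (a_0), so the sequence has period 64.
191 ≡ 63 (mod 64), hence a_191 = a_63 = 49.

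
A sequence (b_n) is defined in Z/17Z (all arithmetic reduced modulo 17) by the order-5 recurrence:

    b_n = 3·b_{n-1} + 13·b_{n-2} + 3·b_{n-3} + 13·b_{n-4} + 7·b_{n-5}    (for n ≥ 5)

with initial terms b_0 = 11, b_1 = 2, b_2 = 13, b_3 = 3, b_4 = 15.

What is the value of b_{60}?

b_5 = 3·15 + 13·3 + 3·13 + 13·2 + 7·11 = 5
b_6 = 3·5 + 13·15 + 3·3 + 13·13 + 7·2 = 11
b_7 = 3·11 + 13·5 + 3·15 + 13·3 + 7·13 = 1
b_8 = 3·1 + 13·11 + 3·5 + 13·15 + 7·3 = 3
b_9 = 3·3 + 13·1 + 3·11 + 13·5 + 7·15 = 4
b_10 = 3·4 + 13·3 + 3·1 + 13·11 + 7·5 = 11
b_11 = 3·11 + 13·4 + 3·3 + 13·1 + 7·11 = 14
b_12 = 3·14 + 13·11 + 3·4 + 13·3 + 7·1 = 5
b_13 = 3·5 + 13·14 + 3·11 + 13·4 + 7·3 = 14
b_14 = 3·14 + 13·5 + 3·14 + 13·11 + 7·4 = 14
b_15 = 3·14 + 13·14 + 3·5 + 13·14 + 7·11 = 5
b_16 = 3·5 + 13·14 + 3·14 + 13·5 + 7·14 = 11
b_17 = 3·11 + 13·5 + 3·14 + 13·14 + 7·5 = 0
b_18 = 3·0 + 13·11 + 3·5 + 13·14 + 7·14 = 13
b_19 = 3·13 + 13·0 + 3·11 + 13·5 + 7·14 = 14
b_20 = 3·14 + 13·13 + 3·0 + 13·11 + 7·5 = 15
b_21 = 3·15 + 13·14 + 3·13 + 13·0 + 7·11 = 3
b_22 = 3·3 + 13·15 + 3·14 + 13·13 + 7·0 = 7
b_23 = 3·7 + 13·3 + 3·15 + 13·14 + 7·13 = 4
b_24 = 3·4 + 13·7 + 3·3 + 13·15 + 7·14 = 14
b_25 = 3·14 + 13·4 + 3·7 + 13·3 + 7·15 = 4
b_26 = 3·4 + 13·14 + 3·4 + 13·7 + 7·3 = 12
b_27 = 3·12 + 13·4 + 3·14 + 13·4 + 7·7 = 10
b_28 = 3·10 + 13·12 + 3·4 + 13·14 + 7·4 = 0
b_29 = 3·0 + 13·10 + 3·12 + 13·4 + 7·14 = 10
b_30 = 3·10 + 13·0 + 3·10 + 13·12 + 7·4 = 6
b_31 = 3·6 + 13·10 + 3·0 + 13·10 + 7·12 = 5
b_32 = 3·5 + 13·6 + 3·10 + 13·0 + 7·10 = 6
b_33 = 3·6 + 13·5 + 3·6 + 13·10 + 7·0 = 10
b_34 = 3·10 + 13·6 + 3·5 + 13·6 + 7·10 = 16
b_35 = 3·16 + 13·10 + 3·6 + 13·5 + 7·6 = 14
b_36 = 3·14 + 13·16 + 3·10 + 13·6 + 7·5 = 2
b_37 = 3·2 + 13·14 + 3·16 + 13·10 + 7·6 = 0
b_38 = 3·0 + 13·2 + 3·14 + 13·16 + 7·10 = 6
b_39 = 3·6 + 13·0 + 3·2 + 13·14 + 7·16 = 12
b_40 = 3·12 + 13·6 + 3·0 + 13·2 + 7·14 = 0
b_41 = 3·0 + 13·12 + 3·6 + 13·0 + 7·2 = 1
b_42 = 3·1 + 13·0 + 3·12 + 13·6 + 7·0 = 15
b_43 = 3·15 + 13·1 + 3·0 + 13·12 + 7·6 = 1
b_44 = 3·1 + 13·15 + 3·1 + 13·0 + 7·12 = 13
b_45 = 3·13 + 13·1 + 3·15 + 13·1 + 7·0 = 8
b_46 = 3·8 + 13·13 + 3·1 + 13·15 + 7·1 = 7
b_47 = 3·7 + 13·8 + 3·13 + 13·1 + 7·15 = 10
b_48 = 3·10 + 13·7 + 3·8 + 13·13 + 7·1 = 15
b_49 = 3·15 + 13·10 + 3·7 + 13·8 + 7·13 = 0
b_50 = 3·0 + 13·15 + 3·10 + 13·7 + 7·8 = 15
b_51 = 3·15 + 13·0 + 3·15 + 13·10 + 7·7 = 14
b_52 = 3·14 + 13·15 + 3·0 + 13·15 + 7·10 = 9
b_53 = 3·9 + 13·14 + 3·15 + 13·0 + 7·15 = 2
b_54 = 3·2 + 13·9 + 3·14 + 13·15 + 7·0 = 3
b_55 = 3·3 + 13·2 + 3·9 + 13·14 + 7·15 = 9
b_56 = 3·9 + 13·3 + 3·2 + 13·9 + 7·14 = 15
b_57 = 3·15 + 13·9 + 3·3 + 13·2 + 7·9 = 5
b_58 = 3·5 + 13·15 + 3·9 + 13·3 + 7·2 = 1
b_59 = 3·1 + 13·5 + 3·15 + 13·9 + 7·3 = 13
b_60 = 3·13 + 13·1 + 3·5 + 13·15 + 7·9 = 2

2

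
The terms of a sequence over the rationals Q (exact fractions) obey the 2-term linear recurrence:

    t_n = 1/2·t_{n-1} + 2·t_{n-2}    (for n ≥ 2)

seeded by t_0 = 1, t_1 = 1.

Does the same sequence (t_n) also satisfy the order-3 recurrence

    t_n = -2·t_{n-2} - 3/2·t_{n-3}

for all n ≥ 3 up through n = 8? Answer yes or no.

Terms t_0..t_8: 1, 1, 5/2, 13/4, 53/8, 157/16, 581/32, 1837/64, 6485/128
n=3: candidate gives -7/2, actual t_3 = 13/4 ✗

no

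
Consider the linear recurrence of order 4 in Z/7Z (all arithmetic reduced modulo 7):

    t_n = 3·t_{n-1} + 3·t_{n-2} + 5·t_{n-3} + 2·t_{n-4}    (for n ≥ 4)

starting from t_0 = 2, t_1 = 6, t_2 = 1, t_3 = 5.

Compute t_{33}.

t_4 = 3·5 + 3·1 + 5·6 + 2·2 = 3
t_5 = 3·3 + 3·5 + 5·1 + 2·6 = 6
t_6 = 3·6 + 3·3 + 5·5 + 2·1 = 5
t_7 = 3·5 + 3·6 + 5·3 + 2·5 = 2
t_8 = 3·2 + 3·5 + 5·6 + 2·3 = 1
t_9 = 3·1 + 3·2 + 5·5 + 2·6 = 4
t_10 = 3·4 + 3·1 + 5·2 + 2·5 = 0
t_11 = 3·0 + 3·4 + 5·1 + 2·2 = 0
t_12 = 3·0 + 3·0 + 5·4 + 2·1 = 1
t_13 = 3·1 + 3·0 + 5·0 + 2·4 = 4
t_14 = 3·4 + 3·1 + 5·0 + 2·0 = 1
t_15 = 3·1 + 3·4 + 5·1 + 2·0 = 6
t_16 = 3·6 + 3·1 + 5·4 + 2·1 = 1
t_17 = 3·1 + 3·6 + 5·1 + 2·4 = 6
t_18 = 3·6 + 3·1 + 5·6 + 2·1 = 4
t_19 = 3·4 + 3·6 + 5·1 + 2·6 = 5
t_20 = 3·5 + 3·4 + 5·6 + 2·1 = 3
t_21 = 3·3 + 3·5 + 5·4 + 2·6 = 0
t_22 = 3·0 + 3·3 + 5·5 + 2·4 = 0
t_23 = 3·0 + 3·0 + 5·3 + 2·5 = 4
t_24 = 3·4 + 3·0 + 5·0 + 2·3 = 4
t_25 = 3·4 + 3·4 + 5·0 + 2·0 = 3
t_26 = 3·3 + 3·4 + 5·4 + 2·0 = 6
t_27 = 3·6 + 3·3 + 5·4 + 2·4 = 6
t_28 = 3·6 + 3·6 + 5·3 + 2·4 = 3
t_29 = 3·3 + 3·6 + 5·6 + 2·3 = 0
t_30 = 3·0 + 3·3 + 5·6 + 2·6 = 2
t_31 = 3·2 + 3·0 + 5·3 + 2·6 = 5
t_32 = 3·5 + 3·2 + 5·0 + 2·3 = 6
t_33 = 3·6 + 3·5 + 5·2 + 2·0 = 1

1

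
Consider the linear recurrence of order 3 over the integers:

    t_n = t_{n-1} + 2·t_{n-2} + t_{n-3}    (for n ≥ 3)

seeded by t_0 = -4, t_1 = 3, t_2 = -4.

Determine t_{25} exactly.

t_3 = 1·-4 + 2·3 + 1·-4 = -2
t_4 = 1·-2 + 2·-4 + 1·3 = -7
t_5 = 1·-7 + 2·-2 + 1·-4 = -15
t_6 = 1·-15 + 2·-7 + 1·-2 = -31
t_7 = 1·-31 + 2·-15 + 1·-7 = -68
t_8 = 1·-68 + 2·-31 + 1·-15 = -145
t_9 = 1·-145 + 2·-68 + 1·-31 = -312
t_10 = 1·-312 + 2·-145 + 1·-68 = -670
t_11 = 1·-670 + 2·-312 + 1·-145 = -1439
t_12 = 1·-1439 + 2·-670 + 1·-312 = -3091
t_13 = 1·-3091 + 2·-1439 + 1·-670 = -6639
t_14 = 1·-6639 + 2·-3091 + 1·-1439 = -14260
t_15 = 1·-14260 + 2·-6639 + 1·-3091 = -30629
t_16 = 1·-30629 + 2·-14260 + 1·-6639 = -65788
t_17 = 1·-65788 + 2·-30629 + 1·-14260 = -141306
t_18 = 1·-141306 + 2·-65788 + 1·-30629 = -303511
t_19 = 1·-303511 + 2·-141306 + 1·-65788 = -651911
t_20 = 1·-651911 + 2·-303511 + 1·-141306 = -1400239
t_21 = 1·-1400239 + 2·-651911 + 1·-303511 = -3007572
t_22 = 1·-3007572 + 2·-1400239 + 1·-651911 = -6459961
t_23 = 1·-6459961 + 2·-3007572 + 1·-1400239 = -13875344
t_24 = 1·-13875344 + 2·-6459961 + 1·-3007572 = -29802838
t_25 = 1·-29802838 + 2·-13875344 + 1·-6459961 = -64013487

-64013487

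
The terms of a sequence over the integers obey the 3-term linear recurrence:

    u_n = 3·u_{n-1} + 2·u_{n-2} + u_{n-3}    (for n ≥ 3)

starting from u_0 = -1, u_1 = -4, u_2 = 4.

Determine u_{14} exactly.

5280203

u_3 = 3·4 + 2·-4 + 1·-1 = 3
u_4 = 3·3 + 2·4 + 1·-4 = 13
u_5 = 3·13 + 2·3 + 1·4 = 49
u_6 = 3·49 + 2·13 + 1·3 = 176
u_7 = 3·176 + 2·49 + 1·13 = 639
u_8 = 3·639 + 2·176 + 1·49 = 2318
u_9 = 3·2318 + 2·639 + 1·176 = 8408
u_10 = 3·8408 + 2·2318 + 1·639 = 30499
u_11 = 3·30499 + 2·8408 + 1·2318 = 110631
u_12 = 3·110631 + 2·30499 + 1·8408 = 401299
u_13 = 3·401299 + 2·110631 + 1·30499 = 1455658
u_14 = 3·1455658 + 2·401299 + 1·110631 = 5280203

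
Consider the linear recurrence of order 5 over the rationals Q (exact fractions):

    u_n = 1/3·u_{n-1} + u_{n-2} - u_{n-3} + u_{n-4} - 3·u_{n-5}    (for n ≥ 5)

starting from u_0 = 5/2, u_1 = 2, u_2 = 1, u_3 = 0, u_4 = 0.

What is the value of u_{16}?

22074580/177147

u_5 = 1/3·0 + 1·0 + -1·1 + 1·2 + -3·5/2 = -13/2
u_6 = 1/3·-13/2 + 1·0 + -1·0 + 1·1 + -3·2 = -43/6
u_7 = 1/3·-43/6 + 1·-13/2 + -1·0 + 1·0 + -3·1 = -107/9
u_8 = 1/3·-107/9 + 1·-43/6 + -1·-13/2 + 1·0 + -3·0 = -125/27
u_9 = 1/3·-125/27 + 1·-107/9 + -1·-43/6 + 1·-13/2 + -3·0 = -1034/81
u_10 = 1/3·-1034/81 + 1·-125/27 + -1·-107/9 + 1·-43/6 + -3·-13/2 = 3727/243
u_11 = 1/3·3727/243 + 1·-1034/81 + -1·-125/27 + 1·-107/9 + -3·-43/6 = 9605/1458
u_12 = 1/3·9605/1458 + 1·3727/243 + -1·-1034/81 + 1·-125/27 + -3·-107/9 = 268283/4374
u_13 = 1/3·268283/4374 + 1·9605/1458 + -1·3727/243 + 1·-1034/81 + -3·-125/27 = 84106/6561
u_14 = 1/3·84106/6561 + 1·268283/4374 + -1·9605/1458 + 1·3727/243 + -3·-1034/81 = 2217385/19683
u_15 = 1/3·2217385/19683 + 1·84106/6561 + -1·268283/4374 + 1·9605/1458 + -3·3727/243 = -2975462/59049
u_16 = 1/3·-2975462/59049 + 1·2217385/19683 + -1·84106/6561 + 1·268283/4374 + -3·9605/1458 = 22074580/177147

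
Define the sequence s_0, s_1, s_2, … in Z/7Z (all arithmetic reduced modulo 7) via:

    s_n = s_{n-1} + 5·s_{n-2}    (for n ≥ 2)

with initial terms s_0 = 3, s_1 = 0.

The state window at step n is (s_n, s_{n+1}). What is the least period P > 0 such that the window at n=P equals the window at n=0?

21

n=0: window = (3, 0)
n=1: window = (0, 1)
n=2: window = (1, 1)
n=3: window = (1, 6)
n=4: window = (6, 4)
n=5: window = (4, 6)
n=6: window = (6, 5)
n=7: window = (5, 0)
n=8: window = (0, 4)
n=9: window = (4, 4)
n=10: window = (4, 3)
n=11: window = (3, 2)
n=12: window = (2, 3)
n=13: window = (3, 6)
n=14: window = (6, 0)
n=15: window = (0, 2)
n=16: window = (2, 2)
n=17: window = (2, 5)
n=18: window = (5, 1)
n=19: window = (1, 5)
n=20: window = (5, 3)
n=21: window = (3, 0)
window at n=21 equals window at n=0 → period = 21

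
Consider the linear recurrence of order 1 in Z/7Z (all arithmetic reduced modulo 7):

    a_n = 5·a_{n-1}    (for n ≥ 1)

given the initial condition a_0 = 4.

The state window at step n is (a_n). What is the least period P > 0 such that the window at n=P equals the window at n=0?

n=0: window = (4)
n=1: window = (6)
n=2: window = (2)
n=3: window = (3)
n=4: window = (1)
n=5: window = (5)
n=6: window = (4)
window at n=6 equals window at n=0 → period = 6

6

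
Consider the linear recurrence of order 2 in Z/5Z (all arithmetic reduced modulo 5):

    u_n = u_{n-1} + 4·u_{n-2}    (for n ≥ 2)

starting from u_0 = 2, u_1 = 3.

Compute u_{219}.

u_2 = 1·3 + 4·2 = 1
u_3 = 1·1 + 4·3 = 3
u_4 = 1·3 + 4·1 = 2
u_5 = 1·2 + 4·3 = 4
u_6 = 1·4 + 4·2 = 2
u_7 = 1·2 + 4·4 = 3
(u_6, u_7) = (2, 3) = (u_0, u_1), so the sequence has period 6.
219 ≡ 3 (mod 6), hence u_219 = u_3 = 3.

3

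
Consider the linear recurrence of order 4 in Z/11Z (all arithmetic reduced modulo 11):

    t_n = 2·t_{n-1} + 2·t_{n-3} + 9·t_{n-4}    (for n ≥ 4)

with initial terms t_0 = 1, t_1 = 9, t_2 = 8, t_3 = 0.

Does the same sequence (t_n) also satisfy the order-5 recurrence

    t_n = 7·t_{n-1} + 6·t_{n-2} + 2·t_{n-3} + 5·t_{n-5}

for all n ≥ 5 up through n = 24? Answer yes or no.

Terms t_0..t_24: 1, 9, 8, 0, 5, 8, 0, 10, 4, 3, 4, 7, 1, 4, 3, 5, 5, 8, 9, 7, 9, 9, 3, 10, 9
n=5: candidate gives 1, actual t_5 = 8 ✗

no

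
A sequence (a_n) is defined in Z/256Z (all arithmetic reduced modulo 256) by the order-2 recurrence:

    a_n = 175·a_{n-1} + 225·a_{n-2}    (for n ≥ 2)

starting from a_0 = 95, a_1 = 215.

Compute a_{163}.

a_2 = 175·215 + 225·95 = 120
a_3 = 175·120 + 225·215 = 255
a_4 = 175·255 + 225·120 = 201
a_5 = 175·201 + 225·255 = 134
a_6 = 175·134 + 225·201 = 67
a_7 = 175·67 + 225·134 = 147
Continuing the recurrence:
  a_8 = 96;  a_9 = 211;  a_10 = 157;  a_11 = 198;  a_12 = 87;  a_13 = 127
  a_14 = 72;  a_15 = 215;  a_16 = 65;  a_17 = 102;  a_18 = 219;  a_19 = 91
  a_20 = 176;  a_21 = 75;  a_22 = 245;  a_23 = 102;  a_24 = 15;  a_25 = 231
  a_26 = 24;  a_27 = 111;  a_28 = 249;  a_29 = 198;  a_30 = 51;  a_31 = 227
  a_32 = 0;  a_33 = 131;  a_34 = 141;  a_35 = 134;  a_36 = 135;  a_37 = 15
  a_38 = 232;  a_39 = 199;  a_40 = 241;  a_41 = 166;  a_42 = 75;  a_43 = 43
  a_44 = 80;  a_45 = 123;  a_46 = 101;  a_47 = 38;  a_48 = 191;  a_49 = 247
  a_50 = 184;  a_51 = 223;  a_52 = 41;  a_53 = 6;  a_54 = 35;  a_55 = 51
  a_56 = 160;  a_57 = 51;  a_58 = 125;  a_59 = 70;  a_60 = 183;  a_61 = 159
  a_62 = 136;  a_63 = 183;  a_64 = 161;  a_65 = 230;  a_66 = 187;  a_67 = 251
  a_68 = 240;  a_69 = 171;  a_70 = 213;  a_71 = 230;  a_72 = 111;  a_73 = 7
  a_74 = 88;  a_75 = 79;  a_76 = 89;  a_77 = 70;  a_78 = 19;  a_79 = 131
  a_80 = 64;  a_81 = 227;  a_82 = 109;  a_83 = 6;  a_84 = 231;  a_85 = 47
  a_86 = 40;  a_87 = 167;  a_88 = 81;  a_89 = 38;  a_90 = 43;  a_91 = 203
  a_92 = 144;  a_93 = 219;  a_94 = 69;  a_95 = 166;  a_96 = 31;  a_97 = 23
  a_98 = 248;  a_99 = 191;  a_100 = 137;  a_101 = 134;  a_102 = 3;  a_103 = 211
  a_104 = 224;  a_105 = 147;  a_106 = 93;  a_107 = 198;  a_108 = 23;  a_109 = 191
  a_110 = 200;  a_111 = 151;  a_112 = 1;  a_113 = 102;  a_114 = 155;  a_115 = 155
  a_116 = 48;  a_117 = 11;  a_118 = 181;  a_119 = 102;  a_120 = 207;  a_121 = 39
  a_122 = 152;  a_123 = 47;  a_124 = 185;  a_125 = 198;  a_126 = 243;  a_127 = 35
  a_128 = 128;  a_129 = 67;  a_130 = 77;  a_131 = 134;  a_132 = 71;  a_133 = 79
  a_134 = 104;  a_135 = 135;  a_136 = 177;  a_137 = 166;  a_138 = 11;  a_139 = 107
  a_140 = 208;  a_141 = 59;  a_142 = 37;  a_143 = 38;  a_144 = 127;  a_145 = 55
  a_146 = 56;  a_147 = 159;  a_148 = 233;  a_149 = 6;  a_150 = 227;  a_151 = 115
  a_152 = 32;  a_153 = 243;  a_154 = 61;  a_155 = 70;  a_156 = 119;  a_157 = 223
  a_158 = 8;  a_159 = 119;  a_160 = 97;  a_161 = 230
a_162 = 175·230 + 225·97 = 123
a_163 = 175·123 + 225·230 = 59

59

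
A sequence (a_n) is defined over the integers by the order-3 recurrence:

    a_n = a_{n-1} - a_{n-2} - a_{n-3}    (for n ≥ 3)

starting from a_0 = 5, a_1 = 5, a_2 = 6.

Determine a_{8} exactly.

49

a_3 = 1·6 + -1·5 + -1·5 = -4
a_4 = 1·-4 + -1·6 + -1·5 = -15
a_5 = 1·-15 + -1·-4 + -1·6 = -17
a_6 = 1·-17 + -1·-15 + -1·-4 = 2
a_7 = 1·2 + -1·-17 + -1·-15 = 34
a_8 = 1·34 + -1·2 + -1·-17 = 49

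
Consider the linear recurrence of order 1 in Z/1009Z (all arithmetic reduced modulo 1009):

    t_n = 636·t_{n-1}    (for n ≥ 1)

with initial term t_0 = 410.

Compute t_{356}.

t_1 = 636·410 = 438
t_2 = 636·438 = 84
t_3 = 636·84 = 956
t_4 = 636·956 = 598
t_5 = 636·598 = 944
t_6 = 636·944 = 29
Continuing the recurrence:
  t_7 = 282;  t_8 = 759;  t_9 = 422;  t_10 = 1007;  t_11 = 746;  t_12 = 226
  t_13 = 458;  t_14 = 696;  t_15 = 714;  t_16 = 54;  t_17 = 38;  t_18 = 961
  t_19 = 751;  t_20 = 379;  t_21 = 902;  t_22 = 560;  t_23 = 992;  t_24 = 287
  t_25 = 912;  t_26 = 866;  t_27 = 871;  t_28 = 15;  t_29 = 459;  t_30 = 323
  t_31 = 601;  t_32 = 834;  t_33 = 699;  t_34 = 604;  t_35 = 724;  t_36 = 360
  t_37 = 926;  t_38 = 689;  t_39 = 298;  t_40 = 845;  t_41 = 632;  t_42 = 370
  t_43 = 223;  t_44 = 568;  t_45 = 26;  t_46 = 392;  t_47 = 89;  t_48 = 100
  t_49 = 33;  t_50 = 808;  t_51 = 307;  t_52 = 515;  t_53 = 624;  t_54 = 327
  t_55 = 118;  t_56 = 382;  t_57 = 792;  t_58 = 221;  t_59 = 305;  t_60 = 252
  t_61 = 850;  t_62 = 785;  t_63 = 814;  t_64 = 87;  t_65 = 846;  t_66 = 259
  t_67 = 257;  t_68 = 1003;  t_69 = 220;  t_70 = 678;  t_71 = 365;  t_72 = 70
  t_73 = 124;  t_74 = 162;  t_75 = 114;  t_76 = 865;  t_77 = 235;  t_78 = 128
  t_79 = 688;  t_80 = 671;  t_81 = 958;  t_82 = 861;  t_83 = 718;  t_84 = 580
  t_85 = 595;  t_86 = 45;  t_87 = 368;  t_88 = 969;  t_89 = 794;  t_90 = 484
  t_91 = 79;  t_92 = 803;  t_93 = 154;  t_94 = 71;  t_95 = 760;  t_96 = 49
  t_97 = 894;  t_98 = 517;  t_99 = 887;  t_100 = 101;  t_101 = 669;  t_102 = 695
  t_103 = 78;  t_104 = 167;  t_105 = 267;  t_106 = 300;  t_107 = 99;  t_108 = 406
  t_109 = 921;  t_110 = 536;  t_111 = 863;  t_112 = 981;  t_113 = 354;  t_114 = 137
  t_115 = 358;  t_116 = 663;  t_117 = 915;  t_118 = 756;  t_119 = 532;  t_120 = 337
  t_121 = 424;  t_122 = 261;  t_123 = 520;  t_124 = 777;  t_125 = 771;  t_126 = 991
  t_127 = 660;  t_128 = 16;  t_129 = 86;  t_130 = 210;  t_131 = 372;  t_132 = 486
  t_133 = 342;  t_134 = 577;  t_135 = 705;  t_136 = 384;  t_137 = 46;  t_138 = 1004
  t_139 = 856;  t_140 = 565;  t_141 = 136;  t_142 = 731;  t_143 = 776;  t_144 = 135
  t_145 = 95;  t_146 = 889;  t_147 = 364;  t_148 = 443;  t_149 = 237;  t_150 = 391
  t_151 = 462;  t_152 = 213;  t_153 = 262;  t_154 = 147;  t_155 = 664;  t_156 = 542
  t_157 = 643;  t_158 = 303;  t_159 = 998;  t_160 = 67;  t_161 = 234;  t_162 = 501
  t_163 = 801;  t_164 = 900;  t_165 = 297;  t_166 = 209;  t_167 = 745;  t_168 = 599
  t_169 = 571;  t_170 = 925;  t_171 = 53;  t_172 = 411;  t_173 = 65;  t_174 = 980
  t_175 = 727;  t_176 = 250;  t_177 = 587;  t_178 = 2;  t_179 = 263;  t_180 = 783
  t_181 = 551;  t_182 = 313;  t_183 = 295;  t_184 = 955;  t_185 = 971;  t_186 = 48
  t_187 = 258;  t_188 = 630;  t_189 = 107;  t_190 = 449;  t_191 = 17;  t_192 = 722
  t_193 = 97;  t_194 = 143;  t_195 = 138;  t_196 = 994;  t_197 = 550;  t_198 = 686
  t_199 = 408;  t_200 = 175;  t_201 = 310;  t_202 = 405;  t_203 = 285;  t_204 = 649
  t_205 = 83;  t_206 = 320;  t_207 = 711;  t_208 = 164;  t_209 = 377;  t_210 = 639
  t_211 = 786;  t_212 = 441;  t_213 = 983;  t_214 = 617;  t_215 = 920;  t_216 = 909
  t_217 = 976;  t_218 = 201;  t_219 = 702;  t_220 = 494;  t_221 = 385;  t_222 = 682
  t_223 = 891;  t_224 = 627;  t_225 = 217;  t_226 = 788;  t_227 = 704;  t_228 = 757
  t_229 = 159;  t_230 = 224;  t_231 = 195;  t_232 = 922;  t_233 = 163;  t_234 = 750
  t_235 = 752;  t_236 = 6;  t_237 = 789;  t_238 = 331;  t_239 = 644;  t_240 = 939
  t_241 = 885;  t_242 = 847;  t_243 = 895;  t_244 = 144;  t_245 = 774;  t_246 = 881
  t_247 = 321;  t_248 = 338;  t_249 = 51;  t_250 = 148;  t_251 = 291;  t_252 = 429
  t_253 = 414;  t_254 = 964;  t_255 = 641;  t_256 = 40;  t_257 = 215;  t_258 = 525
  t_259 = 930;  t_260 = 206;  t_261 = 855;  t_262 = 938;  t_263 = 249;  t_264 = 960
  t_265 = 115;  t_266 = 492;  t_267 = 122;  t_268 = 908;  t_269 = 340;  t_270 = 314
  t_271 = 931;  t_272 = 842;  t_273 = 742;  t_274 = 709;  t_275 = 910;  t_276 = 603
  t_277 = 88;  t_278 = 473;  t_279 = 146;  t_280 = 28;  t_281 = 655;  t_282 = 872
  t_283 = 651;  t_284 = 346;  t_285 = 94;  t_286 = 253;  t_287 = 477;  t_288 = 672
  t_289 = 585;  t_290 = 748;  t_291 = 489;  t_292 = 232;  t_293 = 238;  t_294 = 18
  t_295 = 349;  t_296 = 993;  t_297 = 923;  t_298 = 799;  t_299 = 637;  t_300 = 523
  t_301 = 667;  t_302 = 432;  t_303 = 304;  t_304 = 625;  t_305 = 963;  t_306 = 5
  t_307 = 153;  t_308 = 444;  t_309 = 873;  t_310 = 278;  t_311 = 233;  t_312 = 874
  t_313 = 914;  t_314 = 120;  t_315 = 645;  t_316 = 566;  t_317 = 772;  t_318 = 618
  t_319 = 547;  t_320 = 796;  t_321 = 747;  t_322 = 862;  t_323 = 345;  t_324 = 467
  t_325 = 366;  t_326 = 706;  t_327 = 11;  t_328 = 942;  t_329 = 775;  t_330 = 508
  t_331 = 208;  t_332 = 109;  t_333 = 712;  t_334 = 800;  t_335 = 264;  t_336 = 410
  t_337 = 438;  t_338 = 84;  t_339 = 956;  t_340 = 598;  t_341 = 944;  t_342 = 29
  t_343 = 282;  t_344 = 759;  t_345 = 422;  t_346 = 1007;  t_347 = 746;  t_348 = 226
  t_349 = 458;  t_350 = 696;  t_351 = 714;  t_352 = 54;  t_353 = 38;  t_354 = 961
t_355 = 636·961 = 751
t_356 = 636·751 = 379

379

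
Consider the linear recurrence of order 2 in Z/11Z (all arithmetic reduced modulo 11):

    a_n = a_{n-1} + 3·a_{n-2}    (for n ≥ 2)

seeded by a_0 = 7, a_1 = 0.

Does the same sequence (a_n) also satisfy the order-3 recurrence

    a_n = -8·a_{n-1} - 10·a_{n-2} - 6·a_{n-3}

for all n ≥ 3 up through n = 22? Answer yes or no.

Terms a_0..a_22: 7, 0, 10, 10, 7, 4, 3, 4, 2, 3, 9, 7, 1, 0, 3, 3, 1, 10, 2, 10, 5, 2, 6
n=3: candidate gives 10, actual a_3 = 10 ✓
n=4: candidate gives 7, actual a_4 = 7 ✓
n=5: candidate gives 4, actual a_5 = 4 ✓
n=6: candidate gives 3, actual a_6 = 3 ✓
n=7: candidate gives 4, actual a_7 = 4 ✓
n=8: candidate gives 2, actual a_8 = 2 ✓
n=9: candidate gives 3, actual a_9 = 3 ✓
n=10: candidate gives 9, actual a_10 = 9 ✓
n=11: candidate gives 7, actual a_11 = 7 ✓
n=12: candidate gives 1, actual a_12 = 1 ✓
n=13: candidate gives 0, actual a_13 = 0 ✓
n=14: candidate gives 3, actual a_14 = 3 ✓
n=15: candidate gives 3, actual a_15 = 3 ✓
n=16: candidate gives 1, actual a_16 = 1 ✓
n=17: candidate gives 10, actual a_17 = 10 ✓
n=18: candidate gives 2, actual a_18 = 2 ✓
n=19: candidate gives 10, actual a_19 = 10 ✓
n=20: candidate gives 5, actual a_20 = 5 ✓
n=21: candidate gives 2, actual a_21 = 2 ✓
n=22: candidate gives 6, actual a_22 = 6 ✓

yes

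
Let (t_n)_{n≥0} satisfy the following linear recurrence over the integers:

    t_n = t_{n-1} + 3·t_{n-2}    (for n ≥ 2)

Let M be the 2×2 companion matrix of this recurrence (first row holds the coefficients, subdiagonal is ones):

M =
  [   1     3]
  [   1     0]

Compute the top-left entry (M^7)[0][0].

217

(M^7)[0][0] is the top entry after applying M 7 times to the unit state (1, 0). Equivalently it is h_{8} for the auxiliary sequence (h_n) obeying the same recurrence with h_1 = 1 and h_i = 0 for 0 ≤ i < 1:
h_2 = 1·1 + 3·0 = 1
h_3 = 1·1 + 3·1 = 4
h_4 = 1·4 + 3·1 = 7
h_5 = 1·7 + 3·4 = 19
h_6 = 1·19 + 3·7 = 40
h_7 = 1·40 + 3·19 = 97
h_8 = 1·97 + 3·40 = 217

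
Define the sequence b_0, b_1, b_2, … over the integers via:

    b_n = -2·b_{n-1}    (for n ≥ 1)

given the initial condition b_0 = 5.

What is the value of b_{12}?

20480

b_1 = -2·5 = -10
b_2 = -2·-10 = 20
b_3 = -2·20 = -40
b_4 = -2·-40 = 80
b_5 = -2·80 = -160
b_6 = -2·-160 = 320
b_7 = -2·320 = -640
b_8 = -2·-640 = 1280
b_9 = -2·1280 = -2560
b_10 = -2·-2560 = 5120
b_11 = -2·5120 = -10240
b_12 = -2·-10240 = 20480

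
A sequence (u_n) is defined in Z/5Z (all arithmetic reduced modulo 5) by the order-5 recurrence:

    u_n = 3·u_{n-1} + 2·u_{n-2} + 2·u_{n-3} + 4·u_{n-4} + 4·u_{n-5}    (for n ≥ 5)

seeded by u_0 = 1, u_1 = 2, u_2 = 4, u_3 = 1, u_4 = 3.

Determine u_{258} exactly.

u_5 = 3·3 + 2·1 + 2·4 + 4·2 + 4·1 = 1
u_6 = 3·1 + 2·3 + 2·1 + 4·4 + 4·2 = 0
u_7 = 3·0 + 2·1 + 2·3 + 4·1 + 4·4 = 3
u_8 = 3·3 + 2·0 + 2·1 + 4·3 + 4·1 = 2
u_9 = 3·2 + 2·3 + 2·0 + 4·1 + 4·3 = 3
u_10 = 3·3 + 2·2 + 2·3 + 4·0 + 4·1 = 3
Continuing the recurrence:
  u_11 = 1;  u_12 = 0;  u_13 = 3;  u_14 = 0;  u_15 = 2;  u_16 = 1
  u_17 = 4;  u_18 = 0;  u_19 = 3;  u_20 = 4;  u_21 = 3;  u_22 = 4
  u_23 = 3;  u_24 = 1;  u_25 = 0;  u_26 = 1;  u_27 = 3;  u_28 = 2
  u_29 = 3;  u_30 = 3;  u_31 = 0;  u_32 = 2;  u_33 = 2;  u_34 = 4
  u_35 = 2;  u_36 = 1;  u_37 = 1;  u_38 = 3;  u_39 = 2;  u_40 = 1
  u_41 = 1;  u_42 = 0;  u_43 = 4;  u_44 = 1;  u_45 = 4;  u_46 = 1
  u_47 = 4;  u_48 = 2;  u_49 = 1;  u_50 = 0;  u_51 = 1;  u_52 = 4
  u_53 = 1;  u_54 = 2;  u_55 = 0;  u_56 = 1;  u_57 = 2;  u_58 = 0
  u_59 = 4;  u_60 = 0;  u_61 = 0;  u_62 = 1;  u_63 = 4;  u_64 = 0
  u_65 = 0;  u_66 = 2;  u_67 = 1;  u_68 = 3;  u_69 = 0;  u_70 = 1
  u_71 = 1;  u_72 = 1;  u_73 = 4;  u_74 = 0;  u_75 = 3;  u_76 = 0
  u_77 = 1;  u_78 = 0;  u_79 = 4;  u_80 = 1;  u_81 = 0;  u_82 = 4
  u_83 = 0;  u_84 = 3;  u_85 = 1;  u_86 = 0;  u_87 = 4;  u_88 = 1
  u_89 = 2;  u_90 = 0;  u_91 = 2;  u_92 = 0;  u_93 = 1;  u_94 = 0
  u_95 = 0;  u_96 = 0;  u_97 = 4;  u_98 = 1;  u_99 = 1;  u_100 = 3
  u_101 = 4;  u_102 = 0;  u_103 = 2;  u_104 = 0;  u_105 = 2;  u_106 = 1
  u_107 = 0;  u_108 = 4;  u_109 = 2;  u_110 = 1;  u_111 = 4;  u_112 = 4
  u_113 = 1;  u_114 = 1;  u_115 = 3;  u_116 = 0;  u_117 = 3;  u_118 = 3
  u_119 = 1;  u_120 = 2;  u_121 = 1;  u_122 = 3;  u_123 = 1;  u_124 = 3
  u_125 = 4;  u_126 = 1;  u_127 = 3;  u_128 = 0;  u_129 = 1;  u_130 = 4
  u_131 = 0;  u_132 = 2;  u_133 = 3;  u_134 = 3;  u_135 = 0;  u_136 = 0
  u_137 = 1;  u_138 = 2;  u_139 = 0;  u_140 = 1;  u_141 = 1;  u_142 = 2
  u_143 = 3;  u_144 = 4;  u_145 = 0;  u_146 = 1;  u_147 = 1;  u_148 = 3
  u_149 = 4;  u_150 = 4;  u_151 = 4;  u_152 = 4;  u_153 = 1;  u_154 = 1
  u_155 = 0;  u_156 = 1;  u_157 = 0;  u_158 = 0;  u_159 = 1;  u_160 = 2
  u_161 = 2;  u_162 = 2;  u_163 = 3;  u_164 = 4;  u_165 = 3;  u_166 = 4
  u_167 = 1;  u_168 = 0;  u_169 = 3;  u_170 = 4;  u_171 = 3;  u_172 = 2
  u_173 = 2;  u_174 = 4;  u_175 = 3;  u_176 = 1;  u_177 = 3;  u_178 = 1
  u_179 = 4;  u_180 = 1;  u_181 = 4;  u_182 = 3;  u_183 = 4;  u_184 = 1
  u_185 = 2;  u_186 = 4;  u_187 = 1;  u_188 = 0;  u_189 = 2;  u_190 = 2
  u_191 = 0;  u_192 = 2;  u_193 = 3;  u_194 = 4;  u_195 = 0;  u_196 = 2
  u_197 = 4;  u_198 = 4;  u_199 = 0;  u_200 = 4;  u_201 = 4;  u_202 = 2
  u_203 = 3;  u_204 = 2;  u_205 = 3;  u_206 = 3;  u_207 = 4;  u_208 = 4
  u_209 = 1;  u_210 = 3;  u_211 = 2;  u_212 = 1;  u_213 = 3;  u_214 = 1
  u_215 = 1;  u_216 = 3;  u_217 = 4;  u_218 = 1;  u_219 = 0;  u_220 = 1
  u_221 = 3;  u_222 = 1;  u_223 = 0;  u_224 = 2;  u_225 = 4;  u_226 = 2
  u_227 = 2;  u_228 = 1;  u_229 = 0;  u_230 = 0;  u_231 = 3;  u_232 = 1
  u_233 = 3;  u_234 = 2;  u_235 = 1;  u_236 = 4;  u_237 = 4;  u_238 = 2
  u_239 = 4;  u_240 = 4;  u_241 = 1;  u_242 = 3;  u_243 = 3;  u_244 = 4
  u_245 = 4;  u_246 = 2;  u_247 = 1;  u_248 = 3;  u_249 = 2;  u_250 = 3
  u_251 = 1;  u_252 = 4;  u_253 = 0;  u_254 = 0;  u_255 = 4;  u_256 = 2
u_257 = 3·2 + 2·4 + 2·0 + 4·0 + 4·4 = 0
u_258 = 3·0 + 2·2 + 2·4 + 4·0 + 4·0 = 2

2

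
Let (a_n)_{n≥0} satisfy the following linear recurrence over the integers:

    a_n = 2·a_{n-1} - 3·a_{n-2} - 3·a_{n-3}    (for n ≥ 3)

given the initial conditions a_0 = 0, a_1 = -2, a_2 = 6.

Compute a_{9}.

a_3 = 2·6 + -3·-2 + -3·0 = 18
a_4 = 2·18 + -3·6 + -3·-2 = 24
a_5 = 2·24 + -3·18 + -3·6 = -24
a_6 = 2·-24 + -3·24 + -3·18 = -174
a_7 = 2·-174 + -3·-24 + -3·24 = -348
a_8 = 2·-348 + -3·-174 + -3·-24 = -102
a_9 = 2·-102 + -3·-348 + -3·-174 = 1362

1362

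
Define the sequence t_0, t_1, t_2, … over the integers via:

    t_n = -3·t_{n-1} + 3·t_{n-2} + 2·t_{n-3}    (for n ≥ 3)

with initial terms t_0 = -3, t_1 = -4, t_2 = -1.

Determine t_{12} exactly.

1282299

t_3 = -3·-1 + 3·-4 + 2·-3 = -15
t_4 = -3·-15 + 3·-1 + 2·-4 = 34
t_5 = -3·34 + 3·-15 + 2·-1 = -149
t_6 = -3·-149 + 3·34 + 2·-15 = 519
t_7 = -3·519 + 3·-149 + 2·34 = -1936
t_8 = -3·-1936 + 3·519 + 2·-149 = 7067
t_9 = -3·7067 + 3·-1936 + 2·519 = -25971
t_10 = -3·-25971 + 3·7067 + 2·-1936 = 95242
t_11 = -3·95242 + 3·-25971 + 2·7067 = -349505
t_12 = -3·-349505 + 3·95242 + 2·-25971 = 1282299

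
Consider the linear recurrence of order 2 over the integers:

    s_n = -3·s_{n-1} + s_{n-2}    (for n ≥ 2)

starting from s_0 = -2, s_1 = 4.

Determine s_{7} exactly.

s_2 = -3·4 + 1·-2 = -14
s_3 = -3·-14 + 1·4 = 46
s_4 = -3·46 + 1·-14 = -152
s_5 = -3·-152 + 1·46 = 502
s_6 = -3·502 + 1·-152 = -1658
s_7 = -3·-1658 + 1·502 = 5476

5476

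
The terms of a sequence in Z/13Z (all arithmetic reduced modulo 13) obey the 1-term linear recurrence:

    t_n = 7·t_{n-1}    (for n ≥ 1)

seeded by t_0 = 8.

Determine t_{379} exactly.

t_1 = 7·8 = 4
t_2 = 7·4 = 2
t_3 = 7·2 = 1
t_4 = 7·1 = 7
t_5 = 7·7 = 10
t_6 = 7·10 = 5
t_7 = 7·5 = 9
t_8 = 7·9 = 11
t_9 = 7·11 = 12
t_10 = 7·12 = 6
t_11 = 7·6 = 3
t_12 = 7·3 = 8
(t_12) = (8) = (t_0), so the sequence has period 12.
379 ≡ 7 (mod 12), hence t_379 = t_7 = 9.

9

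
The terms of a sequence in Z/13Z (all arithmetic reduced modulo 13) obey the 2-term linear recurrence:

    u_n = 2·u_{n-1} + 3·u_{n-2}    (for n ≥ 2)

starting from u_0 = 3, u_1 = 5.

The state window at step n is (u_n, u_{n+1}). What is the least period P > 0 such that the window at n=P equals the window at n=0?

6

n=0: window = (3, 5)
n=1: window = (5, 6)
n=2: window = (6, 1)
n=3: window = (1, 7)
n=4: window = (7, 4)
n=5: window = (4, 3)
n=6: window = (3, 5)
window at n=6 equals window at n=0 → period = 6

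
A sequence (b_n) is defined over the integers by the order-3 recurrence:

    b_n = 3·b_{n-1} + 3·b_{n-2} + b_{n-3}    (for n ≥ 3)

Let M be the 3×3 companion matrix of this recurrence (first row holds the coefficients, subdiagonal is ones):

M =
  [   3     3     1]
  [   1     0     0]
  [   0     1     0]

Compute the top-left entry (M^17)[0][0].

(M^17)[0][0] is the top entry after applying M 17 times to the unit state (1, 0, 0). Equivalently it is h_{19} for the auxiliary sequence (h_n) obeying the same recurrence with h_2 = 1 and h_i = 0 for 0 ≤ i < 2:
h_3 = 3·1 + 3·0 + 1·0 = 3
h_4 = 3·3 + 3·1 + 1·0 = 12
h_5 = 3·12 + 3·3 + 1·1 = 46
h_6 = 3·46 + 3·12 + 1·3 = 177
h_7 = 3·177 + 3·46 + 1·12 = 681
h_8 = 3·681 + 3·177 + 1·46 = 2620
h_9 = 3·2620 + 3·681 + 1·177 = 10080
h_10 = 3·10080 + 3·2620 + 1·681 = 38781
h_11 = 3·38781 + 3·10080 + 1·2620 = 149203
h_12 = 3·149203 + 3·38781 + 1·10080 = 574032
h_13 = 3·574032 + 3·149203 + 1·38781 = 2208486
h_14 = 3·2208486 + 3·574032 + 1·149203 = 8496757
h_15 = 3·8496757 + 3·2208486 + 1·574032 = 32689761
h_16 = 3·32689761 + 3·8496757 + 1·2208486 = 125768040
h_17 = 3·125768040 + 3·32689761 + 1·8496757 = 483870160
h_18 = 3·483870160 + 3·125768040 + 1·32689761 = 1861604361
h_19 = 3·1861604361 + 3·483870160 + 1·125768040 = 7162191603

7162191603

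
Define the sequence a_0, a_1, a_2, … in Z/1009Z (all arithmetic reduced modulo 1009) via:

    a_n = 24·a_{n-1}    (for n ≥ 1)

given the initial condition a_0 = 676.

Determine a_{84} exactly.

a_1 = 24·676 = 80
a_2 = 24·80 = 911
a_3 = 24·911 = 675
a_4 = 24·675 = 56
a_5 = 24·56 = 335
a_6 = 24·335 = 977
a_7 = 24·977 = 241
a_8 = 24·241 = 739
a_9 = 24·739 = 583
a_10 = 24·583 = 875
a_11 = 24·875 = 820
a_12 = 24·820 = 509
a_13 = 24·509 = 108
a_14 = 24·108 = 574
a_15 = 24·574 = 659
a_16 = 24·659 = 681
a_17 = 24·681 = 200
a_18 = 24·200 = 764
a_19 = 24·764 = 174
a_20 = 24·174 = 140
a_21 = 24·140 = 333
a_22 = 24·333 = 929
a_23 = 24·929 = 98
a_24 = 24·98 = 334
a_25 = 24·334 = 953
a_26 = 24·953 = 674
a_27 = 24·674 = 32
a_28 = 24·32 = 768
a_29 = 24·768 = 270
a_30 = 24·270 = 426
a_31 = 24·426 = 134
a_32 = 24·134 = 189
a_33 = 24·189 = 500
a_34 = 24·500 = 901
a_35 = 24·901 = 435
a_36 = 24·435 = 350
a_37 = 24·350 = 328
a_38 = 24·328 = 809
a_39 = 24·809 = 245
a_40 = 24·245 = 835
a_41 = 24·835 = 869
a_42 = 24·869 = 676
(a_42) = (676) = (a_0), so the sequence has period 42.
84 ≡ 0 (mod 42), hence a_84 = a_0 = 676.

676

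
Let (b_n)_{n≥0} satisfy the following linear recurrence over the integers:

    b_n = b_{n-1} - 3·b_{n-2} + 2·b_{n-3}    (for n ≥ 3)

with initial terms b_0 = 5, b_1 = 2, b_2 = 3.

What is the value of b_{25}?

119342

b_3 = 1·3 + -3·2 + 2·5 = 7
b_4 = 1·7 + -3·3 + 2·2 = 2
b_5 = 1·2 + -3·7 + 2·3 = -13
b_6 = 1·-13 + -3·2 + 2·7 = -5
b_7 = 1·-5 + -3·-13 + 2·2 = 38
b_8 = 1·38 + -3·-5 + 2·-13 = 27
b_9 = 1·27 + -3·38 + 2·-5 = -97
b_10 = 1·-97 + -3·27 + 2·38 = -102
b_11 = 1·-102 + -3·-97 + 2·27 = 243
b_12 = 1·243 + -3·-102 + 2·-97 = 355
b_13 = 1·355 + -3·243 + 2·-102 = -578
b_14 = 1·-578 + -3·355 + 2·243 = -1157
b_15 = 1·-1157 + -3·-578 + 2·355 = 1287
b_16 = 1·1287 + -3·-1157 + 2·-578 = 3602
b_17 = 1·3602 + -3·1287 + 2·-1157 = -2573
b_18 = 1·-2573 + -3·3602 + 2·1287 = -10805
b_19 = 1·-10805 + -3·-2573 + 2·3602 = 4118
b_20 = 1·4118 + -3·-10805 + 2·-2573 = 31387
b_21 = 1·31387 + -3·4118 + 2·-10805 = -2577
b_22 = 1·-2577 + -3·31387 + 2·4118 = -88502
b_23 = 1·-88502 + -3·-2577 + 2·31387 = -17997
b_24 = 1·-17997 + -3·-88502 + 2·-2577 = 242355
b_25 = 1·242355 + -3·-17997 + 2·-88502 = 119342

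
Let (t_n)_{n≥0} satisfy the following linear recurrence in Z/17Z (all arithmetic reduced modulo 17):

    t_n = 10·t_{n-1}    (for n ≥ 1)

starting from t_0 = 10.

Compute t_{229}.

9

t_1 = 10·10 = 15
t_2 = 10·15 = 14
t_3 = 10·14 = 4
t_4 = 10·4 = 6
t_5 = 10·6 = 9
t_6 = 10·9 = 5
t_7 = 10·5 = 16
t_8 = 10·16 = 7
t_9 = 10·7 = 2
t_10 = 10·2 = 3
t_11 = 10·3 = 13
t_12 = 10·13 = 11
t_13 = 10·11 = 8
t_14 = 10·8 = 12
t_15 = 10·12 = 1
t_16 = 10·1 = 10
(t_16) = (10) = (t_0), so the sequence has period 16.
229 ≡ 5 (mod 16), hence t_229 = t_5 = 9.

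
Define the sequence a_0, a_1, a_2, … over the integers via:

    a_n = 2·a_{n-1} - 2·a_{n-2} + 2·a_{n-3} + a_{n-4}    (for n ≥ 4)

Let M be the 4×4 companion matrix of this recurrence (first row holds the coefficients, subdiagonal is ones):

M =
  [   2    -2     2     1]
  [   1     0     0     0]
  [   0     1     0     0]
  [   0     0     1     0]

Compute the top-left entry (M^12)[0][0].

(M^12)[0][0] is the top entry after applying M 12 times to the unit state (1, 0, 0, 0). Equivalently it is h_{15} for the auxiliary sequence (h_n) obeying the same recurrence with h_3 = 1 and h_i = 0 for 0 ≤ i < 3:
h_4 = 2·1 + -2·0 + 2·0 + 1·0 = 2
h_5 = 2·2 + -2·1 + 2·0 + 1·0 = 2
h_6 = 2·2 + -2·2 + 2·1 + 1·0 = 2
h_7 = 2·2 + -2·2 + 2·2 + 1·1 = 5
h_8 = 2·5 + -2·2 + 2·2 + 1·2 = 12
h_9 = 2·12 + -2·5 + 2·2 + 1·2 = 20
h_10 = 2·20 + -2·12 + 2·5 + 1·2 = 28
h_11 = 2·28 + -2·20 + 2·12 + 1·5 = 45
h_12 = 2·45 + -2·28 + 2·20 + 1·12 = 86
h_13 = 2·86 + -2·45 + 2·28 + 1·20 = 158
h_14 = 2·158 + -2·86 + 2·45 + 1·28 = 262
h_15 = 2·262 + -2·158 + 2·86 + 1·45 = 425

425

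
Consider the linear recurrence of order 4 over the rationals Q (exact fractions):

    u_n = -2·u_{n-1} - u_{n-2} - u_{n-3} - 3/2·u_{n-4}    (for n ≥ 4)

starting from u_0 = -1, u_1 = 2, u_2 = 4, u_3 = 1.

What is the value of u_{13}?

u_4 = -2·1 + -1·4 + -1·2 + -3/2·-1 = -13/2
u_5 = -2·-13/2 + -1·1 + -1·4 + -3/2·2 = 5
u_6 = -2·5 + -1·-13/2 + -1·1 + -3/2·4 = -21/2
u_7 = -2·-21/2 + -1·5 + -1·-13/2 + -3/2·1 = 21
u_8 = -2·21 + -1·-21/2 + -1·5 + -3/2·-13/2 = -107/4
u_9 = -2·-107/4 + -1·21 + -1·-21/2 + -3/2·5 = 71/2
u_10 = -2·71/2 + -1·-107/4 + -1·21 + -3/2·-21/2 = -99/2
u_11 = -2·-99/2 + -1·71/2 + -1·-107/4 + -3/2·21 = 235/4
u_12 = -2·235/4 + -1·-99/2 + -1·71/2 + -3/2·-107/4 = -507/8
u_13 = -2·-507/8 + -1·235/4 + -1·-99/2 + -3/2·71/2 = 257/4

257/4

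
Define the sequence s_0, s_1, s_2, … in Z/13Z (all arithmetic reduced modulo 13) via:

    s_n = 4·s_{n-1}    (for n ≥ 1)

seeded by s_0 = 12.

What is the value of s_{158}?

s_1 = 4·12 = 9
s_2 = 4·9 = 10
s_3 = 4·10 = 1
s_4 = 4·1 = 4
s_5 = 4·4 = 3
s_6 = 4·3 = 12
(s_6) = (12) = (s_0), so the sequence has period 6.
158 ≡ 2 (mod 6), hence s_158 = s_2 = 10.

10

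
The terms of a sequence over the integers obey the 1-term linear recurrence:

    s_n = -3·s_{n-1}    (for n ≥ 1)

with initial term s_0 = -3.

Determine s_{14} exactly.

-14348907

s_1 = -3·-3 = 9
s_2 = -3·9 = -27
s_3 = -3·-27 = 81
s_4 = -3·81 = -243
s_5 = -3·-243 = 729
s_6 = -3·729 = -2187
s_7 = -3·-2187 = 6561
s_8 = -3·6561 = -19683
s_9 = -3·-19683 = 59049
s_10 = -3·59049 = -177147
s_11 = -3·-177147 = 531441
s_12 = -3·531441 = -1594323
s_13 = -3·-1594323 = 4782969
s_14 = -3·4782969 = -14348907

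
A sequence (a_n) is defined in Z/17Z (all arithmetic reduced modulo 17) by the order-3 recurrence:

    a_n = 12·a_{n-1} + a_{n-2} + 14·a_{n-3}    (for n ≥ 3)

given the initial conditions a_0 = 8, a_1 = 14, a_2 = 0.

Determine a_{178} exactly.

a_3 = 12·0 + 1·14 + 14·8 = 7
a_4 = 12·7 + 1·0 + 14·14 = 8
a_5 = 12·8 + 1·7 + 14·0 = 1
a_6 = 12·1 + 1·8 + 14·7 = 16
a_7 = 12·16 + 1·1 + 14·8 = 16
a_8 = 12·16 + 1·16 + 14·1 = 1
Continuing the recurrence:
  a_9 = 14;  a_10 = 2;  a_11 = 1;  a_12 = 6;  a_13 = 16;  a_14 = 8
  a_15 = 9;  a_16 = 0;  a_17 = 2;  a_18 = 14;  a_19 = 0;  a_20 = 8
  a_21 = 3;  a_22 = 10;  a_23 = 14;  a_24 = 16;  a_25 = 6;  a_26 = 12
  a_27 = 0;  a_28 = 11;  a_29 = 11;  a_30 = 7;  a_31 = 11;  a_32 = 4
  a_33 = 4;  a_34 = 2;  a_35 = 16;  a_36 = 12;  a_37 = 1;  a_38 = 10
  a_39 = 0;  a_40 = 7;  a_41 = 3;  a_42 = 9;  a_43 = 5;  a_44 = 9
  a_45 = 1;  a_46 = 6;  a_47 = 12;  a_48 = 11;  a_49 = 7;  a_50 = 8
  a_51 = 2;  a_52 = 11;  a_53 = 8;  a_54 = 16;  a_55 = 14;  a_56 = 7
  a_57 = 16;  a_58 = 4;  a_59 = 9;  a_60 = 13;  a_61 = 0;  a_62 = 3
  a_63 = 14;  a_64 = 1;  a_65 = 0;  a_66 = 10;  a_67 = 15;  a_68 = 3
  a_69 = 4;  a_70 = 6;  a_71 = 16;  a_72 = 16;  a_73 = 3;  a_74 = 4
  a_75 = 3;  a_76 = 14;  a_77 = 6;  a_78 = 9;  a_79 = 4;  a_80 = 5
  a_81 = 3;  a_82 = 12;  a_83 = 13;  a_84 = 6;  a_85 = 15;  a_86 = 11
  a_87 = 10;  a_88 = 1;  a_89 = 6;  a_90 = 9;  a_91 = 9;  a_92 = 14
  a_93 = 14;  a_94 = 2;  a_95 = 13;  a_96 = 14;  a_97 = 5;  a_98 = 1
  a_99 = 9;  a_100 = 9;  a_101 = 12;  a_102 = 7;  a_103 = 1;  a_104 = 0
  a_105 = 14;  a_106 = 12;  a_107 = 5;  a_108 = 13;  a_109 = 6;  a_110 = 2
  a_111 = 8;  a_112 = 12;  a_113 = 10;  a_114 = 6;  a_115 = 12;  a_116 = 1
  a_117 = 6;  a_118 = 3;  a_119 = 5;  a_120 = 11;  a_121 = 9;  a_122 = 2
  a_123 = 0;  a_124 = 9;  a_125 = 0;  a_126 = 9;  a_127 = 13;  a_128 = 12
  a_129 = 11;  a_130 = 3;  a_131 = 11;  a_132 = 0;  a_133 = 2;  a_134 = 8
  a_135 = 13;  a_136 = 5;  a_137 = 15;  a_138 = 10;  a_139 = 1;  a_140 = 11
  a_141 = 1;  a_142 = 3;  a_143 = 4;  a_144 = 14;  a_145 = 10;  a_146 = 3
  a_147 = 4;  a_148 = 4;  a_149 = 9;  a_150 = 15;  a_151 = 7;  a_152 = 4
  a_153 = 10;  a_154 = 1;  a_155 = 10;  a_156 = 6;  a_157 = 11;  a_158 = 6
  a_159 = 14;  a_160 = 5;  a_161 = 5;  a_162 = 6;  a_163 = 11;  a_164 = 4
  a_165 = 7;  a_166 = 4;  a_167 = 9;  a_168 = 6;  a_169 = 1;  a_170 = 8
  a_171 = 11;  a_172 = 1;  a_173 = 16;  a_174 = 7;  a_175 = 12;  a_176 = 1
a_177 = 12·1 + 1·12 + 14·7 = 3
a_178 = 12·3 + 1·1 + 14·12 = 1

1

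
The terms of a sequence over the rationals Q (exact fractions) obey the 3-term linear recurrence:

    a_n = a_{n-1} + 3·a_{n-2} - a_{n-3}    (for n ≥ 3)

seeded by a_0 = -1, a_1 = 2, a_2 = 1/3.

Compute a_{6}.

119/3

a_3 = 1·1/3 + 3·2 + -1·-1 = 22/3
a_4 = 1·22/3 + 3·1/3 + -1·2 = 19/3
a_5 = 1·19/3 + 3·22/3 + -1·1/3 = 28
a_6 = 1·28 + 3·19/3 + -1·22/3 = 119/3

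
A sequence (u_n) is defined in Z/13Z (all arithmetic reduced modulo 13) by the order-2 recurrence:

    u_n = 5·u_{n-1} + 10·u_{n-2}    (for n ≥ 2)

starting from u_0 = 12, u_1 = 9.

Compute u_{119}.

9

u_2 = 5·9 + 10·12 = 9
u_3 = 5·9 + 10·9 = 5
u_4 = 5·5 + 10·9 = 11
u_5 = 5·11 + 10·5 = 1
u_6 = 5·1 + 10·11 = 11
u_7 = 5·11 + 10·1 = 0
u_8 = 5·0 + 10·11 = 6
u_9 = 5·6 + 10·0 = 4
u_10 = 5·4 + 10·6 = 2
u_11 = 5·2 + 10·4 = 11
u_12 = 5·11 + 10·2 = 10
u_13 = 5·10 + 10·11 = 4
u_14 = 5·4 + 10·10 = 3
u_15 = 5·3 + 10·4 = 3
u_16 = 5·3 + 10·3 = 6
u_17 = 5·6 + 10·3 = 8
u_18 = 5·8 + 10·6 = 9
u_19 = 5·9 + 10·8 = 8
u_20 = 5·8 + 10·9 = 0
u_21 = 5·0 + 10·8 = 2
u_22 = 5·2 + 10·0 = 10
u_23 = 5·10 + 10·2 = 5
u_24 = 5·5 + 10·10 = 8
u_25 = 5·8 + 10·5 = 12
u_26 = 5·12 + 10·8 = 10
u_27 = 5·10 + 10·12 = 1
u_28 = 5·1 + 10·10 = 1
u_29 = 5·1 + 10·1 = 2
u_30 = 5·2 + 10·1 = 7
u_31 = 5·7 + 10·2 = 3
u_32 = 5·3 + 10·7 = 7
u_33 = 5·7 + 10·3 = 0
u_34 = 5·0 + 10·7 = 5
u_35 = 5·5 + 10·0 = 12
u_36 = 5·12 + 10·5 = 6
u_37 = 5·6 + 10·12 = 7
u_38 = 5·7 + 10·6 = 4
u_39 = 5·4 + 10·7 = 12
u_40 = 5·12 + 10·4 = 9
(u_39, u_40) = (12, 9) = (u_0, u_1), so the sequence has period 39.
119 ≡ 2 (mod 39), hence u_119 = u_2 = 9.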